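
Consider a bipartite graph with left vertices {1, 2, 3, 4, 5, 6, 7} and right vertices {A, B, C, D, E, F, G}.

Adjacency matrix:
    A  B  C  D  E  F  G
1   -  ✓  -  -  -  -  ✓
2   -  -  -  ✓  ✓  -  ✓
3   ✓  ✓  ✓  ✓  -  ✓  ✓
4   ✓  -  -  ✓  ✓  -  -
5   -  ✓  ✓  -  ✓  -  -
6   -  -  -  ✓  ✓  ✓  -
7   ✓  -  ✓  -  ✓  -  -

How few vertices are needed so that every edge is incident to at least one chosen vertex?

The 7 edges 1–B, 2–G, 3–F, 4–A, 5–C, 6–D, 7–E form a matching, so any vertex cover needs at least 7 vertices (one per matched edge).
Conversely {1, 2, 3, 4, 5, 6, 7} meets every edge and has exactly 7 vertices, so 7 is optimal.

7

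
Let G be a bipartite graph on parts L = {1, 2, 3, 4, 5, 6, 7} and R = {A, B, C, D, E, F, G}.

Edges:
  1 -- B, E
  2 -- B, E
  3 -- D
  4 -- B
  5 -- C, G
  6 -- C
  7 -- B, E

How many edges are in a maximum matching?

5

A valid assignment of size 5: 1–E, 2–B, 3–D, 5–G, 6–C.
The set {1, 2, 4, 7} has only 2 neighbours ({B, E}), so by Hall's theorem at most 5 of the 7 left vertices can be matched.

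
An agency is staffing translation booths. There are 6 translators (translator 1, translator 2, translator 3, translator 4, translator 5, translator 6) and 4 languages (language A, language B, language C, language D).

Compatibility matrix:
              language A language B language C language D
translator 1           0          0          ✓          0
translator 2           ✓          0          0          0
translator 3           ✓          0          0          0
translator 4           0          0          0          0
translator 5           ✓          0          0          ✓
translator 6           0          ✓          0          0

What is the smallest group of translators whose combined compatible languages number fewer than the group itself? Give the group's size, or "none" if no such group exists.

1

Take S = {translator 4}. Its neighbourhood is {}, so |N(S)| = 0 < |S| = 1.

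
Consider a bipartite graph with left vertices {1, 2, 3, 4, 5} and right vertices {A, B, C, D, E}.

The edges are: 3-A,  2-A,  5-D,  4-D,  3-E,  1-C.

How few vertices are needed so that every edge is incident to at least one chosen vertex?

A maximum matching has 4 edges (e.g. 1–C, 2–A, 3–E, 4–D).
By König's theorem the minimum vertex cover has the same size. One such cover is {1, 2, 3, D}.

4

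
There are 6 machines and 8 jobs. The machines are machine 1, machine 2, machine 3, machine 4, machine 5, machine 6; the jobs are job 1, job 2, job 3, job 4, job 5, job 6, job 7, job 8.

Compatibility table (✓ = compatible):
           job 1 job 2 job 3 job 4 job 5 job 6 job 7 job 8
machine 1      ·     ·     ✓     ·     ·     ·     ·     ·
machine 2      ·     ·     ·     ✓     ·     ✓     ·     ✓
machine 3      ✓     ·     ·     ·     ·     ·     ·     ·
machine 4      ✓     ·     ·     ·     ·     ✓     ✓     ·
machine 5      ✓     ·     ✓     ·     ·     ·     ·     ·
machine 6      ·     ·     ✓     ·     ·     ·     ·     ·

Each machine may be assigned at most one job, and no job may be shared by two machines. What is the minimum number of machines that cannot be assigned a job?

2

A valid assignment of size 4: machine 1–job 3, machine 2–job 4, machine 3–job 1, machine 4–job 6.
The set {machine 1, machine 3, machine 5, machine 6} has only 2 neighbours ({job 1, job 3}), so by Hall's theorem at most 4 of the 6 machines can be matched.
That matches 4 of the 6, leaving 2 unmatched; no matching can do better.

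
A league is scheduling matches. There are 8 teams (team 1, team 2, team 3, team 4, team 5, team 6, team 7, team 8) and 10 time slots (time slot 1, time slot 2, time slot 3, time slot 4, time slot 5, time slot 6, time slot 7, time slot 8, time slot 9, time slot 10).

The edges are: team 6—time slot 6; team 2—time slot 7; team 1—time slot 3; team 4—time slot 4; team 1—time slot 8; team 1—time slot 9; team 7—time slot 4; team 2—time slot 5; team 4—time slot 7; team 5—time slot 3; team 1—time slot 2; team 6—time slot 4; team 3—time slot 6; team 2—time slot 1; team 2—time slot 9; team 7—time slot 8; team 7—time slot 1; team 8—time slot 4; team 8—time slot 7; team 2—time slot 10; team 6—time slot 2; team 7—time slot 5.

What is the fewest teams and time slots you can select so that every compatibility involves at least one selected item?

8

{team 1, team 2, team 3, team 4, team 5, team 6, team 7, team 8} is a vertex cover of size 8: every edge has an endpoint in this set.
No smaller cover exists because team 1–time slot 9, team 2–time slot 5, team 3–time slot 6, team 4–time slot 7, team 5–time slot 3, team 6–time slot 2, team 7–time slot 8, team 8–time slot 4 is a matching of size 8, and a cover must include an endpoint of each of these disjoint edges (König's theorem).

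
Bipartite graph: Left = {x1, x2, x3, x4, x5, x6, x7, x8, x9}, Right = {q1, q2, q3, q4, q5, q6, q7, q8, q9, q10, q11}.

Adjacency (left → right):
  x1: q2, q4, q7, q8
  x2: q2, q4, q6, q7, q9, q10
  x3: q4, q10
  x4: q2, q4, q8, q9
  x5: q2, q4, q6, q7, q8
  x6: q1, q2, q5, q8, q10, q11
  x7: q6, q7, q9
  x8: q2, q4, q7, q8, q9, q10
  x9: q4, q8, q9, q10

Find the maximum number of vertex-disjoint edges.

8

One maximum matching: x1–q2, x2–q6, x3–q10, x4–q8, x5–q4, x6–q1, x7–q7, x8–q9.
The set {x1, x2, x3, x4, x5, x7, x8, x9} has only 7 neighbours ({q10, q2, q4, q6, q7, q8, q9}), so by Hall's theorem at most 8 of the 9 left vertices can be matched.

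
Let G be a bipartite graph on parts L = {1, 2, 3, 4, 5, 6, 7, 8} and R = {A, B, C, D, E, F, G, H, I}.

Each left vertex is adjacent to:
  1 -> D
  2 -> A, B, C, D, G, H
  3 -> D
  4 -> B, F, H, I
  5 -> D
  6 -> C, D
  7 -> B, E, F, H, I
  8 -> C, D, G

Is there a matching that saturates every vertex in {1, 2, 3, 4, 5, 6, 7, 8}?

The set {1, 3, 5} has only 1 neighbour ({D}), so by Hall's theorem at most 6 of the 8 left vertices can be matched.
Hence no matching covers every left vertex.

No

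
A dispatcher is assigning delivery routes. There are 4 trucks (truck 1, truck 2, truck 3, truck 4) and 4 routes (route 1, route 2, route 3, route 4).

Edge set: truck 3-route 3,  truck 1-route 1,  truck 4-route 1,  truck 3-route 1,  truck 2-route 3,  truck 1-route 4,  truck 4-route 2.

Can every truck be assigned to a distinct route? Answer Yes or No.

One maximum matching: truck 1-route 4, truck 2-route 3, truck 3-route 1, truck 4-route 2.
Every truck is matched, so this is a perfect matching.

Yes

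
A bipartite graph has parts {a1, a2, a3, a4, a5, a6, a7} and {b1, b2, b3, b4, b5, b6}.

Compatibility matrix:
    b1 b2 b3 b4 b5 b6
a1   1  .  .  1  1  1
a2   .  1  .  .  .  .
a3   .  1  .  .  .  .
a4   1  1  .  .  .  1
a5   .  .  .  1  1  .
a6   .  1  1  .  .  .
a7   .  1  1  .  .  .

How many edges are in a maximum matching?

A valid assignment of size 5: a1-b6, a2-b2, a4-b1, a5-b5, a6-b3.
The set {a2, a3, a6, a7} has only 2 neighbours ({b2, b3}), so by Hall's theorem at most 5 of the 7 left vertices can be matched.

5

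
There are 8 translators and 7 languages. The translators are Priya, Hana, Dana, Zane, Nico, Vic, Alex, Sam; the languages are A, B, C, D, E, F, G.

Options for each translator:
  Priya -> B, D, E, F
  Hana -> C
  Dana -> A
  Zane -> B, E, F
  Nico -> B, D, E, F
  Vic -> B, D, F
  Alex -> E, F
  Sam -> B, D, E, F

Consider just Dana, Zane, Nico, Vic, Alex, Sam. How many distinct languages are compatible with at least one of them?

The union of neighbours of {Dana, Zane, Nico, Vic, Alex, Sam} is {A, B, D, E, F}, which has 5 elements.
Since |N(S)| = 5 < |S| = 6, Hall's condition fails for this subset.

5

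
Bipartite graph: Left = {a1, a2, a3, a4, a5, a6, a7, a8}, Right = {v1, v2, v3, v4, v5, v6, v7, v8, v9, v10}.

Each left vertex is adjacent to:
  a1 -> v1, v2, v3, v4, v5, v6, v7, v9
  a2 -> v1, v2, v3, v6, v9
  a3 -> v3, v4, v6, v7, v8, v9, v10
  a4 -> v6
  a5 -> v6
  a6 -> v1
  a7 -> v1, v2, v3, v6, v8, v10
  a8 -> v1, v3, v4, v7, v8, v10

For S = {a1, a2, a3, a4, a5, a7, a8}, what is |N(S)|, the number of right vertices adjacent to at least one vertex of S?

The union of neighbours of {a1, a2, a3, a4, a5, a7, a8} is {v1, v2, v3, v4, v5, v6, v7, v8, v9, v10}, which has 10 elements.
Since |N(S)| = 10 ≥ |S| = 7, Hall's condition holds for this subset.

10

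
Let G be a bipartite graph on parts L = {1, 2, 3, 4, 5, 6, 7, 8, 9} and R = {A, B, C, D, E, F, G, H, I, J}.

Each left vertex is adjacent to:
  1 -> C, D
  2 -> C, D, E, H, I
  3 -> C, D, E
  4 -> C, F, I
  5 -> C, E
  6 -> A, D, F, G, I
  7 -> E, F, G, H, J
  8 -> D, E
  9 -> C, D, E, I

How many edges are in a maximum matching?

8

One maximum matching: 1-D, 2-H, 3-C, 4-F, 5-E, 6-G, 7-J, 9-I.
The set {1, 3, 5, 8} has only 3 neighbours ({C, D, E}), so by Hall's theorem at most 8 of the 9 left vertices can be matched.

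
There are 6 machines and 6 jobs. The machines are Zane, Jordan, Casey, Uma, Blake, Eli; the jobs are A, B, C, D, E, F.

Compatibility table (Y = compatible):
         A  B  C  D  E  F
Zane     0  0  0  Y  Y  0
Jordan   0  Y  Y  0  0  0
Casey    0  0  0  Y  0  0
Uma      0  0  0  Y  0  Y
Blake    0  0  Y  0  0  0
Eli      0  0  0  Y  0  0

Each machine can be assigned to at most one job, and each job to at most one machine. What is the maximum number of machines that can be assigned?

A valid assignment of size 5: Zane-E, Jordan-B, Casey-D, Uma-F, Blake-C.
The set {Casey, Eli} has only 1 neighbour ({D}), so by Hall's theorem at most 5 of the 6 machines can be matched.

5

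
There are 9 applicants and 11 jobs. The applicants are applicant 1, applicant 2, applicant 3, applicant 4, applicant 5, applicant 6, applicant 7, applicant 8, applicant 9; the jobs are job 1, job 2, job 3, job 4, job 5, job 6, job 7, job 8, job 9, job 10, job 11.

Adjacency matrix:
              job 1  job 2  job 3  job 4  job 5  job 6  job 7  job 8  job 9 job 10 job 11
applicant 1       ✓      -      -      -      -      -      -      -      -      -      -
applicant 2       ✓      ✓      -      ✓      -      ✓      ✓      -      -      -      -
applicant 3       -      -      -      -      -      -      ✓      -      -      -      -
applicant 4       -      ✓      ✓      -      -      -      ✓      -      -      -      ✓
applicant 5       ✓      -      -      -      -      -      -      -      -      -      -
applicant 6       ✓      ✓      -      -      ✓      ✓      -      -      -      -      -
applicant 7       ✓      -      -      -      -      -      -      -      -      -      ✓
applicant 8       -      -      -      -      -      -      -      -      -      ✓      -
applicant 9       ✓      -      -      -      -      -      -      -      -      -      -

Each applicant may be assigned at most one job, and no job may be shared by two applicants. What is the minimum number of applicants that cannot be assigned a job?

2

One maximum matching: applicant 1–job 1, applicant 2–job 4, applicant 3–job 7, applicant 4–job 2, applicant 6–job 6, applicant 7–job 11, applicant 8–job 10.
The set {applicant 1, applicant 5, applicant 9} has only 1 neighbour ({job 1}), so by Hall's theorem at most 7 of the 9 applicants can be matched.
That matches 7 of the 9, leaving 2 unmatched; no matching can do better.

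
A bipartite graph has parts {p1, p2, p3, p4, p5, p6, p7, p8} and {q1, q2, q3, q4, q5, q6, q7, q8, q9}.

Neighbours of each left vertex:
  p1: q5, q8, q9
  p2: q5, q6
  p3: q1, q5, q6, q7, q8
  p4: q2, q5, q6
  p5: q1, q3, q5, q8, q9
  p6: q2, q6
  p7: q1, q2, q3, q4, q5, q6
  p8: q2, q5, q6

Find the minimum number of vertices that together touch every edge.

7

{p1, p3, p5, p7, q2, q5, q6} is a vertex cover of size 7: every edge has an endpoint in this set.
No smaller cover exists because p1–q8, p2–q6, p3–q7, p4–q5, p5–q9, p6–q2, p7–q4 is a matching of size 7, and a cover must include an endpoint of each of these disjoint edges (König's theorem).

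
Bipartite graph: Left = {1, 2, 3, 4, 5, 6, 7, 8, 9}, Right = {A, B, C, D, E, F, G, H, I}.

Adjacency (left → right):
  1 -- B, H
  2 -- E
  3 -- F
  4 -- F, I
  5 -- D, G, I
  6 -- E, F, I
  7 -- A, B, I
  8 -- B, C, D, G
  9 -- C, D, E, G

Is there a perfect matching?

The set {2, 3, 4, 6} has only 3 neighbours ({E, F, I}), so by Hall's theorem at most 8 of the 9 left vertices can be matched.
Hence no matching covers every left vertex.

No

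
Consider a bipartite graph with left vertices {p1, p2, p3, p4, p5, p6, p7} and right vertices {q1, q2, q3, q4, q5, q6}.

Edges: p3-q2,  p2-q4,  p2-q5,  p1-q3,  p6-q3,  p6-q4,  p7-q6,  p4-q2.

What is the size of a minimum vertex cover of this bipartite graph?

The 5 edges p1–q3, p2–q5, p3–q2, p6–q4, p7–q6 form a matching, so any vertex cover needs at least 5 vertices (one per matched edge).
Conversely {p1, p2, p6, p7, q2} meets every edge and has exactly 5 vertices, so 5 is optimal.

5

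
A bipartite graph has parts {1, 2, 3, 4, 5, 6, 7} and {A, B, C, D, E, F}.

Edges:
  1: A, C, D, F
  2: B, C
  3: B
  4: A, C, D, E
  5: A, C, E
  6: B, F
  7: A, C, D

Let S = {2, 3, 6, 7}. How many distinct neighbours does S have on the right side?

5

The union of neighbours of {2, 3, 6, 7} is {A, B, C, D, F}, which has 5 elements.
Since |N(S)| = 5 ≥ |S| = 4, Hall's condition holds for this subset.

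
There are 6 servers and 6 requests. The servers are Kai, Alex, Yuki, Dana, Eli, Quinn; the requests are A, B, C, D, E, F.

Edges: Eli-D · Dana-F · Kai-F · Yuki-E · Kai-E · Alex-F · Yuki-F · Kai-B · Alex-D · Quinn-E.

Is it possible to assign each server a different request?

The set {Alex, Yuki, Dana, Eli, Quinn} has only 3 neighbours ({D, E, F}), so by Hall's theorem at most 4 of the 6 servers can be matched.
Hence no matching covers every server.

No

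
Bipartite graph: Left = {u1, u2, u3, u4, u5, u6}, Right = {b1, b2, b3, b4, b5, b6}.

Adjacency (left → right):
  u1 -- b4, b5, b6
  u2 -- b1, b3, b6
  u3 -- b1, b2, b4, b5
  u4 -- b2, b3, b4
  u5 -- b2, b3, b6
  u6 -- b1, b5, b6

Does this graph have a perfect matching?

For example, pair u1–b6, u2–b1, u3–b4, u4–b3, u5–b2, u6–b5.
Every left vertex is matched, so this is a perfect matching.

Yes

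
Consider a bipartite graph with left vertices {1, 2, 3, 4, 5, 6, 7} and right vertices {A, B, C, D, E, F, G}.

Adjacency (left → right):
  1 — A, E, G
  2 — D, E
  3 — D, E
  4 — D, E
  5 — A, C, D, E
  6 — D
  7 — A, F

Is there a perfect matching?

The set {2, 3, 4, 6} has only 2 neighbours ({D, E}), so by Hall's theorem at most 5 of the 7 left vertices can be matched.
Hence no matching covers every left vertex.

No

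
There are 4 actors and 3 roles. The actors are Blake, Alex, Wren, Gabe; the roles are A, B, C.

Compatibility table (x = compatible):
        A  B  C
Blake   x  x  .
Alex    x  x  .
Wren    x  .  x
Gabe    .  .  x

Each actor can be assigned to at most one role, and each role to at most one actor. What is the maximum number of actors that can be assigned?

3

One maximum matching: Blake–A, Alex–B, Wren–C.
The set {Blake, Alex, Wren, Gabe} has only 3 neighbours ({A, B, C}), so by Hall's theorem at most 3 of the 4 actors can be matched.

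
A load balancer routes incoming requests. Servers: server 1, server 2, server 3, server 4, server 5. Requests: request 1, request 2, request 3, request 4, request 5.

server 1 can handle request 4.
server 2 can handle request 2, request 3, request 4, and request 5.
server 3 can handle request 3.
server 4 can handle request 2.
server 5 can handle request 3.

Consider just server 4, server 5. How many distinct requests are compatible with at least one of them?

2

The union of neighbours of {server 4, server 5} is {request 2, request 3}, which has 2 elements.
Since |N(S)| = 2 ≥ |S| = 2, Hall's condition holds for this subset.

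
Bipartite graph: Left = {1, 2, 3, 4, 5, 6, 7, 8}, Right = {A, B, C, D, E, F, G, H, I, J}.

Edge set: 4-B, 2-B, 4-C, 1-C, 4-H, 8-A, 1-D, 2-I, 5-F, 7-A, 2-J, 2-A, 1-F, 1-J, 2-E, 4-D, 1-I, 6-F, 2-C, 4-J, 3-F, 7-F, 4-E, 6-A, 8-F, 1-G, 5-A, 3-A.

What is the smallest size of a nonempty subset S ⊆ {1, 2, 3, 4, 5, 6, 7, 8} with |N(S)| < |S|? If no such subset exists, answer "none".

Take S = {3, 5, 6}. Its neighbourhood is {A, F}, so |N(S)| = 2 < |S| = 3.
Every subset of size less than 3 has at least as many neighbours as members, so 3 is the minimum.

3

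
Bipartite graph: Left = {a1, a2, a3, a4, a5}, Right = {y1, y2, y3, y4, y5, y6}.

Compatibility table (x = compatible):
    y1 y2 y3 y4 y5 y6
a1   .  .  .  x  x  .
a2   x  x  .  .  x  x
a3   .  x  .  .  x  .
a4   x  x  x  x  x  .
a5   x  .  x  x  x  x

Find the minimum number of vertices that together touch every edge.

A maximum matching has 5 edges (e.g. a1–y5, a2–y1, a3–y2, a4–y4, a5–y6).
By König's theorem the minimum vertex cover has the same size. One such cover is {a1, a2, a3, a4, a5}.

5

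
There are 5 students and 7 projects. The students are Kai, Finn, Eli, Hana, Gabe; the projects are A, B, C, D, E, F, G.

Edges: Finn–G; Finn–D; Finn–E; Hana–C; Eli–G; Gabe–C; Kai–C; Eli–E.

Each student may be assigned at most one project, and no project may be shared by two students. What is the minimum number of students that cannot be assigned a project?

A valid assignment of size 3: Kai→C, Finn→D, Eli→E.
The set {Kai, Hana, Gabe} has only 1 neighbour ({C}), so by Hall's theorem at most 3 of the 5 students can be matched.
That matches 3 of the 5, leaving 2 unmatched; no matching can do better.

2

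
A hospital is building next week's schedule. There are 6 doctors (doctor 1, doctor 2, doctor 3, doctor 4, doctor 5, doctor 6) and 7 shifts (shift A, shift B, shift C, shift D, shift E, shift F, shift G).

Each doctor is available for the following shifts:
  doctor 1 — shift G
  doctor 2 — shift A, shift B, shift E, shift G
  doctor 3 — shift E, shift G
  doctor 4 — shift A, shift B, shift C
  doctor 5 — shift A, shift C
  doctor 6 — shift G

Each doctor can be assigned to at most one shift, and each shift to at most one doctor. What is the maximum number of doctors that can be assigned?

For example, pair doctor 1-shift G, doctor 2-shift B, doctor 3-shift E, doctor 4-shift C, doctor 5-shift A.
The set {doctor 1, doctor 6} has only 1 neighbour ({shift G}), so by Hall's theorem at most 5 of the 6 doctors can be matched.

5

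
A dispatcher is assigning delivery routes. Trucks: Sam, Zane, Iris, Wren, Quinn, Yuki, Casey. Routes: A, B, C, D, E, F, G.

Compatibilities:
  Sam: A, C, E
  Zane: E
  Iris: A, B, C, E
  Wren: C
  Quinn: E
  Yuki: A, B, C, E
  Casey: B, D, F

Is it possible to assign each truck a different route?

The set {Sam, Zane, Iris, Wren, Quinn, Yuki} has only 4 neighbours ({A, B, C, E}), so by Hall's theorem at most 5 of the 7 trucks can be matched.
Hence no matching covers every truck.

No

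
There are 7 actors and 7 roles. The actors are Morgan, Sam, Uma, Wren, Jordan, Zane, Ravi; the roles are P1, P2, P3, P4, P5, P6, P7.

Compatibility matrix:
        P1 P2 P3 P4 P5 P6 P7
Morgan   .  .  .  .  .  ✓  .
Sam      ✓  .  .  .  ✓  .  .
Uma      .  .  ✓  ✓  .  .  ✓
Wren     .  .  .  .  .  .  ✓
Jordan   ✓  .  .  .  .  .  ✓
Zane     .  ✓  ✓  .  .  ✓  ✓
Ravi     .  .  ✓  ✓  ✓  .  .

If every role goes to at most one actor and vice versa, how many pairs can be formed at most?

A valid assignment of size 7: Morgan→P6, Sam→P5, Uma→P3, Wren→P7, Jordan→P1, Zane→P2, Ravi→P4.
This saturates every actor, so 7 is the maximum.

7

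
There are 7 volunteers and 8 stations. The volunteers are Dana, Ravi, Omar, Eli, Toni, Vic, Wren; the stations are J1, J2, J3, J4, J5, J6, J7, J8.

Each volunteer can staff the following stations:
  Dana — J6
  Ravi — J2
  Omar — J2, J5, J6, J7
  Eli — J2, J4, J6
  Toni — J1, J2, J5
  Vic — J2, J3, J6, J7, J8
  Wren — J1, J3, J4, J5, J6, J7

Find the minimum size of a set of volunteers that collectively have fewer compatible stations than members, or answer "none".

none

A matching saturating every volunteer exists, for instance Dana→J6, Ravi→J2, Omar→J5, Eli→J4, Toni→J1, Vic→J3, Wren→J7.
By Hall's marriage theorem, this means |N(S)| ≥ |S| for every subset S, so no violating subset exists.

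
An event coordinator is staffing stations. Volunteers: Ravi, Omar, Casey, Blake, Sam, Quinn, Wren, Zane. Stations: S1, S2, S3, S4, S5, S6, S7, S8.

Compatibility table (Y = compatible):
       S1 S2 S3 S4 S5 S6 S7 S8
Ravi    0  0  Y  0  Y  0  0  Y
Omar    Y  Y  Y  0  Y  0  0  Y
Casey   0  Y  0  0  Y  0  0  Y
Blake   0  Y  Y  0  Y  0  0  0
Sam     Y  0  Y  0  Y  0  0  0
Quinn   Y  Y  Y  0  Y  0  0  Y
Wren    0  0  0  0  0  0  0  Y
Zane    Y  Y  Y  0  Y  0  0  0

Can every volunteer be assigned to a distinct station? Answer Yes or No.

The set {Ravi, Omar, Casey, Blake, Sam, Quinn, Wren, Zane} has only 5 neighbours ({S1, S2, S3, S5, S8}), so by Hall's theorem at most 5 of the 8 volunteers can be matched.
Hence no matching covers every volunteer.

No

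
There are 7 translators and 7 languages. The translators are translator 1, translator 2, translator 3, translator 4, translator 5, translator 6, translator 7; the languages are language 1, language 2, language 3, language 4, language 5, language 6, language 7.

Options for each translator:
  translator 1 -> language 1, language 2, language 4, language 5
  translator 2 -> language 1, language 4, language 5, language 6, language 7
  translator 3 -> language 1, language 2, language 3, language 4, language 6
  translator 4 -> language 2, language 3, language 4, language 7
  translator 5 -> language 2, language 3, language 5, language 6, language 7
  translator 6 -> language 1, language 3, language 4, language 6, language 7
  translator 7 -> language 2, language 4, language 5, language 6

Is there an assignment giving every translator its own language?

Yes

One maximum matching: translator 1–language 5, translator 2–language 7, translator 3–language 1, translator 4–language 4, translator 5–language 2, translator 6–language 3, translator 7–language 6.
All 7 translators are covered.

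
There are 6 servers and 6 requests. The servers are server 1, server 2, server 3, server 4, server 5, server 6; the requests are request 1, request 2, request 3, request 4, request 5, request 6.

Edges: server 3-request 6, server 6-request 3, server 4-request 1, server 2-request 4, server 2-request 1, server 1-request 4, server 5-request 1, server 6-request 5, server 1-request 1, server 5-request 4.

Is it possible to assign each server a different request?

The set {server 1, server 2, server 4, server 5} has only 2 neighbours ({request 1, request 4}), so by Hall's theorem at most 4 of the 6 servers can be matched.
Hence no matching covers every server.

No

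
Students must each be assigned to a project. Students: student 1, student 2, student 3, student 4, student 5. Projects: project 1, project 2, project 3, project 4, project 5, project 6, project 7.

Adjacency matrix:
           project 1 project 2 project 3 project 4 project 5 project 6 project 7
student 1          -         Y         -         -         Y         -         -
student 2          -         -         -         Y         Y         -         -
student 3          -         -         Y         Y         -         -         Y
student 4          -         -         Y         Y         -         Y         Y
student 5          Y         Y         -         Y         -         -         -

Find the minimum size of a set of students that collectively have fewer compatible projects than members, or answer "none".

A matching saturating every student exists, for instance student 1→project 2, student 2→project 5, student 3→project 7, student 4→project 3, student 5→project 4.
By Hall's marriage theorem, this means |N(S)| ≥ |S| for every subset S, so no violating subset exists.

none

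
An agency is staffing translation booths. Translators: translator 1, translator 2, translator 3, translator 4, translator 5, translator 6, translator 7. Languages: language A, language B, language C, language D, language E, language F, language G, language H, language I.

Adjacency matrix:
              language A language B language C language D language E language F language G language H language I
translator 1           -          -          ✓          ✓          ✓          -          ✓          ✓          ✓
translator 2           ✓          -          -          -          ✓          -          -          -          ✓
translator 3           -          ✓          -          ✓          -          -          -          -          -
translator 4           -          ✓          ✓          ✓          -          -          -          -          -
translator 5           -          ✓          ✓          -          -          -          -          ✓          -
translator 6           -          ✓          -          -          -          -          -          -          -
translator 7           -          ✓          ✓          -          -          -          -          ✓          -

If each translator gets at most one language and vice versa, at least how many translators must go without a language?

For example, pair translator 1-language G, translator 2-language A, translator 3-language D, translator 4-language C, translator 5-language H, translator 6-language B.
The set {translator 3, translator 4, translator 5, translator 6, translator 7} has only 4 neighbours ({language B, language C, language D, language H}), so by Hall's theorem at most 6 of the 7 translators can be matched.
That matches 6 of the 7, leaving 1 unmatched; no matching can do better.

1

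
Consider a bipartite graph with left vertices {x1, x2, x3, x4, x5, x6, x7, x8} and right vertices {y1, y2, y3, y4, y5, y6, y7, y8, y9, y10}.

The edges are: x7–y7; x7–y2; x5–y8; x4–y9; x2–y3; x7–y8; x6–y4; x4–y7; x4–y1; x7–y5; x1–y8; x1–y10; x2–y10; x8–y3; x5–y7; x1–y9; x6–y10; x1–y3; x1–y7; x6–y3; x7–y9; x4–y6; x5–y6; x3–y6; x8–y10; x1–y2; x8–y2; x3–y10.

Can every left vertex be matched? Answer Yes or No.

A valid assignment of size 8: x1-y7, x2-y10, x3-y6, x4-y1, x5-y8, x6-y4, x7-y9, x8-y3.
All 8 left vertices are covered.

Yes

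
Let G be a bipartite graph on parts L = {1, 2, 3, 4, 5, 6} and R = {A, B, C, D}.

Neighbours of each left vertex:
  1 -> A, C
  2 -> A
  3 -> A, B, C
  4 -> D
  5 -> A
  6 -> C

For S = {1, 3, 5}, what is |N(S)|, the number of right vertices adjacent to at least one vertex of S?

3

The union of neighbours of {1, 3, 5} is {A, B, C}, which has 3 elements.
Since |N(S)| = 3 ≥ |S| = 3, Hall's condition holds for this subset.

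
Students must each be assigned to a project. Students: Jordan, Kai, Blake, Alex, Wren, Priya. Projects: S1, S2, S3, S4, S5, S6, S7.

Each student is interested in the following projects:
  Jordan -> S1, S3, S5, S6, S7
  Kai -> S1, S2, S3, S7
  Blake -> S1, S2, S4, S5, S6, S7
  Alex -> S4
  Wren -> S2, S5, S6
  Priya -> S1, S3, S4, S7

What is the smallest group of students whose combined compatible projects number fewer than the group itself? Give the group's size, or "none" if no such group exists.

none

A matching saturating every student exists, for instance Jordan→S3, Kai→S1, Blake→S2, Alex→S4, Wren→S6, Priya→S7.
By Hall's marriage theorem, this means |N(S)| ≥ |S| for every subset S, so no violating subset exists.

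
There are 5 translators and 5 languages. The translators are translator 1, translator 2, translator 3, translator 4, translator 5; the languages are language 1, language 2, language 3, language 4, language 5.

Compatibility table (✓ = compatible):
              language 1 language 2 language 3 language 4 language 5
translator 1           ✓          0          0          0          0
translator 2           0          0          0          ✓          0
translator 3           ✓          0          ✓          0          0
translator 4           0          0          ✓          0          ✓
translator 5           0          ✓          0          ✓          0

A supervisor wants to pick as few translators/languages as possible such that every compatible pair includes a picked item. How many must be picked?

5

The 5 edges translator 1–language 1, translator 2–language 4, translator 3–language 3, translator 4–language 5, translator 5–language 2 form a matching, so any vertex cover needs at least 5 vertices (one per matched edge).
Conversely {translator 1, translator 2, translator 3, translator 4, translator 5} meets every edge and has exactly 5 vertices, so 5 is optimal.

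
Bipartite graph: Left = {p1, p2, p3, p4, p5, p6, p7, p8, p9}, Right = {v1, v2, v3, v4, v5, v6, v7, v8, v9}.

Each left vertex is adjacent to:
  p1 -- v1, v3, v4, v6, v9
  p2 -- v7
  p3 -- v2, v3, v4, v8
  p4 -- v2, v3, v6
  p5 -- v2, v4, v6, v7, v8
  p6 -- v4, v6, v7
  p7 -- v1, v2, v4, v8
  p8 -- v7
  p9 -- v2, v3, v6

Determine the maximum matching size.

8

For example, pair p1→v9, p2→v7, p3→v3, p4→v6, p5→v8, p6→v4, p7→v1, p9→v2.
The set {p2, p8} has only 1 neighbour ({v7}), so by Hall's theorem at most 8 of the 9 left vertices can be matched.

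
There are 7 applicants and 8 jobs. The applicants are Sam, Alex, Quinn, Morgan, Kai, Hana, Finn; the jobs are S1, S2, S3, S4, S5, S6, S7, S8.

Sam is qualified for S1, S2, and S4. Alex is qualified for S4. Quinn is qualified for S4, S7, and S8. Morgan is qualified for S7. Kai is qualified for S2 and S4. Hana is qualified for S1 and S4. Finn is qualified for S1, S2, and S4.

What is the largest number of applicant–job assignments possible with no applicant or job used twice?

5

One maximum matching: Sam→S1, Alex→S4, Quinn→S8, Morgan→S7, Kai→S2.
The set {Sam, Alex, Kai, Hana, Finn} has only 3 neighbours ({S1, S2, S4}), so by Hall's theorem at most 5 of the 7 applicants can be matched.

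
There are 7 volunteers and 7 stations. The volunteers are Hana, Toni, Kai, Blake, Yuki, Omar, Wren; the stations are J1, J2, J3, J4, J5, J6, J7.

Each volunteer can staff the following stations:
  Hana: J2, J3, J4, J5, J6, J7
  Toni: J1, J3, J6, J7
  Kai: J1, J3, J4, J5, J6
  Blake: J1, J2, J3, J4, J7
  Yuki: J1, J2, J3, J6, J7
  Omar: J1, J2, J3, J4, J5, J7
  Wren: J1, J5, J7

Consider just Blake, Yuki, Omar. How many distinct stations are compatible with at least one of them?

7

The union of neighbours of {Blake, Yuki, Omar} is {J1, J2, J3, J4, J5, J6, J7}, which has 7 elements.
Since |N(S)| = 7 ≥ |S| = 3, Hall's condition holds for this subset.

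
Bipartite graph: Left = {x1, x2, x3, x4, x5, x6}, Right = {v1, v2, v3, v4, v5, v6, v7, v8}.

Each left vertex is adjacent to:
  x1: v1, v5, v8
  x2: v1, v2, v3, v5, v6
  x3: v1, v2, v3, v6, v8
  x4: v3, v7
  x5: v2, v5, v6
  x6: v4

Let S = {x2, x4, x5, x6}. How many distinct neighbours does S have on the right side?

7

The union of neighbours of {x2, x4, x5, x6} is {v1, v2, v3, v4, v5, v6, v7}, which has 7 elements.
Since |N(S)| = 7 ≥ |S| = 4, Hall's condition holds for this subset.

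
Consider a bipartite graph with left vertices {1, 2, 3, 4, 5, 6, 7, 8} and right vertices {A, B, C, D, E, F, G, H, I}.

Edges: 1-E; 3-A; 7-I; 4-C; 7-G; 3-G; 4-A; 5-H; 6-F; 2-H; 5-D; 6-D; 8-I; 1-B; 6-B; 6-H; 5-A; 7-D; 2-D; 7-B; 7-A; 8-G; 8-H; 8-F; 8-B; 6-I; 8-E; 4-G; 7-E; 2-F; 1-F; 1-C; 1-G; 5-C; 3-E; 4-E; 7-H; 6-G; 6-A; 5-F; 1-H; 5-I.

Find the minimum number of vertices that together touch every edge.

8

The 8 edges 1–B, 2–D, 3–E, 4–C, 5–F, 6–H, 7–A, 8–G form a matching, so any vertex cover needs at least 8 vertices (one per matched edge).
Conversely {1, 2, 3, 4, 5, 6, 7, 8} meets every edge and has exactly 8 vertices, so 8 is optimal.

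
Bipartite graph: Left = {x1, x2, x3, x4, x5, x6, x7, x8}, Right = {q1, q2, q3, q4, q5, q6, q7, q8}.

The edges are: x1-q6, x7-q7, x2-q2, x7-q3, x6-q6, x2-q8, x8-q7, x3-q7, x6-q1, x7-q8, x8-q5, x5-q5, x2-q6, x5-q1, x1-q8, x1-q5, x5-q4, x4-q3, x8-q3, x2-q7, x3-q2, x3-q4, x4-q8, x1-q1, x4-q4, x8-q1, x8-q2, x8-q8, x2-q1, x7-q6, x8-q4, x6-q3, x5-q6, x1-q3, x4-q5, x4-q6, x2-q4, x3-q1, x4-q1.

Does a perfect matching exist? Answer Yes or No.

For example, pair x1–q5, x2–q1, x3–q2, x4–q8, x5–q6, x6–q3, x7–q7, x8–q4.
All 8 left vertices are covered.

Yes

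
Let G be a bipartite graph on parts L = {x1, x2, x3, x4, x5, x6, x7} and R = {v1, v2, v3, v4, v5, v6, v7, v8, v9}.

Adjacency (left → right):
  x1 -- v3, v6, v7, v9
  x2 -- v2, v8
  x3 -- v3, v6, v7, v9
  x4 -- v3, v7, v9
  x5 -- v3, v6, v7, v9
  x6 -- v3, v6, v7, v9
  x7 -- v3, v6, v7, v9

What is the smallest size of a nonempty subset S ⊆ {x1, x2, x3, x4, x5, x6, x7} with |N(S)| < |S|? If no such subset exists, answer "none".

Take S = {x1, x3, x4, x5, x6}. Its neighbourhood is {v3, v6, v7, v9}, so |N(S)| = 4 < |S| = 5.
Every subset of size less than 5 has at least as many neighbours as members, so 5 is the minimum.

5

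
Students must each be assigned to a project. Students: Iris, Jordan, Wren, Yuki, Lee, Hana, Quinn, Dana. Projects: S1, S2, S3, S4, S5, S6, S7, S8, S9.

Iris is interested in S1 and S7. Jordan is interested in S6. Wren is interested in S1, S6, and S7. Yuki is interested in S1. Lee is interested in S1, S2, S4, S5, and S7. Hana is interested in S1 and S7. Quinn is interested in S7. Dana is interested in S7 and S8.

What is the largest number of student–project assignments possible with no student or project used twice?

For example, pair Iris→S1, Jordan→S6, Wren→S7, Lee→S2, Dana→S8.
The set {Iris, Jordan, Wren, Yuki, Hana, Quinn} has only 3 neighbours ({S1, S6, S7}), so by Hall's theorem at most 5 of the 8 students can be matched.

5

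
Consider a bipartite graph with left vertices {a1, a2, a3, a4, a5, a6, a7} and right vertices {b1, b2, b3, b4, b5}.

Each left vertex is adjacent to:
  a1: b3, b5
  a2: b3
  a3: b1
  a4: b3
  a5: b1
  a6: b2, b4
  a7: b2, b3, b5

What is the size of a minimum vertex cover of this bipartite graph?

5

The 5 edges a1–b5, a2–b3, a3–b1, a6–b4, a7–b2 form a matching, so any vertex cover needs at least 5 vertices (one per matched edge).
Conversely {a1, a6, a7, b1, b3} meets every edge and has exactly 5 vertices, so 5 is optimal.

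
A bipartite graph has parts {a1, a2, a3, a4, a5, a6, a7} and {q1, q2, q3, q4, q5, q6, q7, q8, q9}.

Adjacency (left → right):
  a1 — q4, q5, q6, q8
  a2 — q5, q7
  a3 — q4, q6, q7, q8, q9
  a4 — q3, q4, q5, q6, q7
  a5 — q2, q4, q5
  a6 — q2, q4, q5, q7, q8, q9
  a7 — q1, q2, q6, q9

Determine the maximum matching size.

One maximum matching: a1-q8, a2-q5, a3-q9, a4-q7, a5-q2, a6-q4, a7-q6.
This saturates every left vertex, so 7 is the maximum.

7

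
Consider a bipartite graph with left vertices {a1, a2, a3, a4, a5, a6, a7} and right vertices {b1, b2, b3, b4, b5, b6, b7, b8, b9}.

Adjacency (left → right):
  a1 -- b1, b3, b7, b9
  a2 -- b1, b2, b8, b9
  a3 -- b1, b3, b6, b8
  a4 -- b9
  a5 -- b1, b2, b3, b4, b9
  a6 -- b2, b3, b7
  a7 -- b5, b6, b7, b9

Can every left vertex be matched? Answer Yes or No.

Yes

For example, pair a1-b7, a2-b2, a3-b8, a4-b9, a5-b1, a6-b3, a7-b5.
Every left vertex is matched, so this matching saturates all of them.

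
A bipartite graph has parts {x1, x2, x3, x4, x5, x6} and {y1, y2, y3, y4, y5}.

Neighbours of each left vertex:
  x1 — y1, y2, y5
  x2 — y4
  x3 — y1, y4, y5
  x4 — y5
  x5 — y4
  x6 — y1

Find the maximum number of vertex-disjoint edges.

4

One maximum matching: x1-y2, x2-y4, x3-y1, x4-y5.
The set {x2, x3, x4, x5, x6} has only 3 neighbours ({y1, y4, y5}), so by Hall's theorem at most 4 of the 6 left vertices can be matched.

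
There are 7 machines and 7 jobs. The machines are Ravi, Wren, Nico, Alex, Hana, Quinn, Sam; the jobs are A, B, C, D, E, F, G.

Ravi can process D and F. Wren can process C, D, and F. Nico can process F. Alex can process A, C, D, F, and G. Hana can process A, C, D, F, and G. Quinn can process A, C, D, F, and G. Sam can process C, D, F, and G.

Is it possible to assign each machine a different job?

No

The set {Ravi, Wren, Nico, Alex, Hana, Quinn, Sam} has only 5 neighbours ({A, C, D, F, G}), so by Hall's theorem at most 5 of the 7 machines can be matched.
Hence no matching covers every machine.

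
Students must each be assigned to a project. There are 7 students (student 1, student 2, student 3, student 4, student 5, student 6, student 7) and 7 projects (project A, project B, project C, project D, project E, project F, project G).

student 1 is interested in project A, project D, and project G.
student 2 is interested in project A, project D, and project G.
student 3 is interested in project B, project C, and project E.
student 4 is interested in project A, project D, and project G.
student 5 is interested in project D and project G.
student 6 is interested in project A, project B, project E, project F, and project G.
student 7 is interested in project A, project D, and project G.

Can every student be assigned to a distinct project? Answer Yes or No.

No

The set {student 1, student 2, student 4, student 5, student 7} has only 3 neighbours ({project A, project D, project G}), so by Hall's theorem at most 5 of the 7 students can be matched.
Hence no matching covers every student.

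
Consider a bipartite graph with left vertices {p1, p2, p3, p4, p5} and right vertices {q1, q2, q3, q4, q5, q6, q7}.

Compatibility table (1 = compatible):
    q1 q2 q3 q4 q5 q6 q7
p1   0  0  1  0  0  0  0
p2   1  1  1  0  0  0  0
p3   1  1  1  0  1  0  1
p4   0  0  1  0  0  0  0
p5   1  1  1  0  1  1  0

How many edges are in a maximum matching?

4

For example, pair p1–q3, p2–q2, p3–q7, p5–q6.
The set {p1, p4} has only 1 neighbour ({q3}), so by Hall's theorem at most 4 of the 5 left vertices can be matched.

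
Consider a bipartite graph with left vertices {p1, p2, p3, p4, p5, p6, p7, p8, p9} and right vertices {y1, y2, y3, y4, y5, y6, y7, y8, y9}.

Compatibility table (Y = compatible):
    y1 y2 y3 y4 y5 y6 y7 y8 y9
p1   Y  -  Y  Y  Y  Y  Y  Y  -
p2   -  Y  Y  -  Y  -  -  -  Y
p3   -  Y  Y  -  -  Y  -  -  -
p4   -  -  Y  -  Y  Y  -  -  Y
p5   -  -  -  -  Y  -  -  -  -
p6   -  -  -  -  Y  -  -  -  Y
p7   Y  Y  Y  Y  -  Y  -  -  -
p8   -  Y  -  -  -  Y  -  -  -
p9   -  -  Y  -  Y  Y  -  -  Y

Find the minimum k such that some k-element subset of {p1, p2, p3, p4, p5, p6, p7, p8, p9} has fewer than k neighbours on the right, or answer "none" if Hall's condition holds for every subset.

Take S = {p2, p3, p4, p5, p6, p8}. Its neighbourhood is {y2, y3, y5, y6, y9}, so |N(S)| = 5 < |S| = 6.
Every subset of size less than 6 has at least as many neighbours as members, so 6 is the minimum.

6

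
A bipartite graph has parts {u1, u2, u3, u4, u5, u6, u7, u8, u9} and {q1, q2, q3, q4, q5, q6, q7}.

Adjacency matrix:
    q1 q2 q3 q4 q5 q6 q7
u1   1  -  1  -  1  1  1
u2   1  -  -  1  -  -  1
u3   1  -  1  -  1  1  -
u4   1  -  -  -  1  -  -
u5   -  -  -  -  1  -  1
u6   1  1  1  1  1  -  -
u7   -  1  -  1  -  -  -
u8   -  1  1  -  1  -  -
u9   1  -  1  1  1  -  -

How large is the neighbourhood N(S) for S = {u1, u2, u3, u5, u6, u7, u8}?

The union of neighbours of {u1, u2, u3, u5, u6, u7, u8} is {q1, q2, q3, q4, q5, q6, q7}, which has 7 elements.
Since |N(S)| = 7 ≥ |S| = 7, Hall's condition holds for this subset.

7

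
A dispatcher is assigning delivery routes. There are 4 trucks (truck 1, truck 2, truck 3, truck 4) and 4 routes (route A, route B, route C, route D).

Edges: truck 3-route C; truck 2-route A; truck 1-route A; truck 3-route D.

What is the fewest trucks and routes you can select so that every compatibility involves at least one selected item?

2

{truck 3, route A} is a vertex cover of size 2: every edge has an endpoint in this set.
No smaller cover exists because truck 1–route A, truck 3–route D is a matching of size 2, and a cover must include an endpoint of each of these disjoint edges (König's theorem).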